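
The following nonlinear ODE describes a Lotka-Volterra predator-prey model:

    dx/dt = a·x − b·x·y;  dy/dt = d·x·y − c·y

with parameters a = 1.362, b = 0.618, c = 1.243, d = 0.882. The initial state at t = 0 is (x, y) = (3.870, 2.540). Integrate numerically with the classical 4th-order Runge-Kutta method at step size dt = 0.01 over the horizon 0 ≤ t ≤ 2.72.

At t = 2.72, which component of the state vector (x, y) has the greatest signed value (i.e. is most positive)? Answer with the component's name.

largest component: y

t=0.000: state=(3.870, 2.540)
step 1 (dt=0.01): k1=(-0.804, 5.513), k2=(-0.869, 5.563), k3=(-0.869, 5.563), k4=(-0.935, 5.613); state += dt/6·(k1+2k2+2k3+k4)
t=0.010: state=(3.861, 2.596)
t=0.020: state=(3.851, 2.652)
t=0.030: state=(3.840, 2.710)
continuing one RK4 step at a time; state shown every 10 steps (Δt=0.1):
t=0.100: state=(3.723, 3.138)
t=0.200: state=(3.443, 3.805)
t=0.300: state=(3.054, 4.478)
t=0.400: state=(2.603, 5.076)
t=0.500: state=(2.148, 5.527)
t=0.600: state=(1.733, 5.790)
t=0.700: state=(1.384, 5.864)
t=0.800: state=(1.106, 5.776)
t=0.900: state=(0.892, 5.569)
t=1.000: state=(0.731, 5.281)
t=1.100: state=(0.611, 4.947)
t=1.200: state=(0.521, 4.591)
t=1.300: state=(0.455, 4.232)
t=1.400: state=(0.405, 3.882)
t=1.500: state=(0.369, 3.547)
t=1.600: state=(0.343, 3.232)
t=1.700: state=(0.325, 2.939)
t=1.800: state=(0.313, 2.670)
t=1.900: state=(0.307, 2.423)
t=2.000: state=(0.305, 2.198)
t=2.100: state=(0.307, 1.994)
t=2.200: state=(0.313, 1.810)
t=2.300: state=(0.322, 1.644)
t=2.400: state=(0.335, 1.494)
t=2.500: state=(0.351, 1.360)
t=2.600: state=(0.372, 1.240)
t=2.700: state=(0.396, 1.133)
t=2.720: state=(0.401, 1.113)
compare at T: x=0.401, y=1.113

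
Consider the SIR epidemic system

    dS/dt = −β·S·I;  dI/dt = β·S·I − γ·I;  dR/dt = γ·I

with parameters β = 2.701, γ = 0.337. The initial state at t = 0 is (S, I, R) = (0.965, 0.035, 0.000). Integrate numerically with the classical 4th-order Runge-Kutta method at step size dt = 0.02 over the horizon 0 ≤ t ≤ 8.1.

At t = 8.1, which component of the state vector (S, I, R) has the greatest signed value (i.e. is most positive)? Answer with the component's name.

largest component: R

t=0.000: state=(0.965, 0.035, 0.000)
step 1 (dt=0.02): k1=(-0.091, 0.079, 0.012), k2=(-0.093, 0.081, 0.012), k3=(-0.093, 0.081, 0.012), k4=(-0.095, 0.083, 0.012); state += dt/6·(k1+2k2+2k3+k4)
t=0.020: state=(0.963, 0.037, 0.000)
t=0.040: state=(0.961, 0.038, 0.000)
t=0.060: state=(0.959, 0.040, 0.001)
continuing one RK4 step at a time; state shown every 25 steps (Δt=0.5):
t=0.500: state=(0.885, 0.104, 0.011)
t=1.000: state=(0.700, 0.260, 0.040)
t=1.500: state=(0.427, 0.472, 0.102)
t=2.000: state=(0.204, 0.602, 0.194)
t=2.500: state=(0.089, 0.613, 0.298)
t=3.000: state=(0.040, 0.563, 0.397)
t=3.500: state=(0.020, 0.494, 0.487)
t=4.000: state=(0.011, 0.426, 0.564)
t=4.500: state=(0.006, 0.364, 0.630)
t=5.000: state=(0.004, 0.309, 0.687)
t=5.500: state=(0.003, 0.262, 0.735)
t=6.000: state=(0.002, 0.222, 0.776)
t=6.500: state=(0.001, 0.188, 0.810)
t=7.000: state=(0.001, 0.159, 0.839)
t=7.500: state=(0.001, 0.135, 0.864)
t=8.000: state=(0.001, 0.114, 0.885)
t=8.100: state=(0.001, 0.110, 0.889)
compare at T: S=0.001, I=0.110, R=0.889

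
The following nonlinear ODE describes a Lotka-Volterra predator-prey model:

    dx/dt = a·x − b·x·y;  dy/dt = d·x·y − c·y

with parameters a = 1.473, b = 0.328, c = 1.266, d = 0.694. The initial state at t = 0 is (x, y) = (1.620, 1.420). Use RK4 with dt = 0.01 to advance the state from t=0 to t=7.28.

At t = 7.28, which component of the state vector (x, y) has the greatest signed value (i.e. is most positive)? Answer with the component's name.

largest component: y

t=0.000: state=(1.620, 1.420)
step 1 (dt=0.01): k1=(1.632, -0.201), k2=(1.640, -0.193), k3=(1.641, -0.193), k4=(1.649, -0.185); state += dt/6·(k1+2k2+2k3+k4)
t=0.010: state=(1.636, 1.418)
t=0.020: state=(1.653, 1.416)
t=0.030: state=(1.670, 1.415)
continuing one RK4 step at a time; state shown every 25 steps (Δt=0.25):
t=0.250: state=(2.085, 1.425)
t=0.500: state=(2.669, 1.565)
t=0.750: state=(3.350, 1.921)
t=1.000: state=(4.026, 2.658)
t=1.250: state=(4.442, 4.064)
t=1.500: state=(4.213, 6.348)
t=1.750: state=(3.248, 8.906)
t=2.000: state=(2.111, 10.303)
t=2.250: state=(1.312, 10.042)
t=2.500: state=(0.872, 8.807)
t=2.750: state=(0.651, 7.308)
t=3.000: state=(0.548, 5.901)
t=3.250: state=(0.513, 4.711)
t=3.500: state=(0.525, 3.754)
t=3.750: state=(0.576, 3.008)
t=4.000: state=(0.666, 2.440)
t=4.250: state=(0.803, 2.018)
t=4.500: state=(0.996, 1.718)
t=4.750: state=(1.262, 1.521)
t=5.000: state=(1.617, 1.420)
t=5.250: state=(2.082, 1.424)
t=5.500: state=(2.664, 1.564)
t=5.750: state=(3.345, 1.917)
t=6.000: state=(4.022, 2.651)
t=6.250: state=(4.441, 4.051)
t=6.500: state=(4.217, 6.330)
t=6.750: state=(3.256, 8.891)
t=7.000: state=(2.117, 10.299)
t=7.250: state=(1.316, 10.048)
t=7.280: state=(1.246, 9.935)
compare at T: x=1.246, y=9.935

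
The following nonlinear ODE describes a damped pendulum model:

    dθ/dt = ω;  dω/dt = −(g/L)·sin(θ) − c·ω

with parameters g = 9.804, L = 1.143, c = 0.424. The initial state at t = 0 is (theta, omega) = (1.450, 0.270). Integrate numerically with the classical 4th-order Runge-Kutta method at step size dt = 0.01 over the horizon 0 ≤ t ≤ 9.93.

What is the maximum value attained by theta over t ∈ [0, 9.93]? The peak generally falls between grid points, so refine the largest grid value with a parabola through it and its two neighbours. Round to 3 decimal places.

max theta = 1.454

t=0.000: state=(1.450, 0.270)
step 1 (dt=0.01): k1=(0.270, -8.629), k2=(0.227, -8.612), k3=(0.227, -8.612), k4=(0.184, -8.595); state += dt/6·(k1+2k2+2k3+k4)
t=0.010: state=(1.452, 0.184)
t=0.020: state=(1.454, 0.098)
t=0.030: state=(1.454, 0.013)
continuing one RK4 step at a time; state shown every 50 steps (Δt=0.5):
t=0.500: state=(0.616, -3.220)
t=1.000: state=(-0.886, -1.813)
t=1.500: state=(-0.848, 1.819)
t=2.000: state=(0.394, 2.271)
t=2.500: state=(0.807, -0.739)
t=3.000: state=(-0.062, -2.108)
t=3.500: state=(-0.667, 0.010)
t=4.000: state=(-0.132, 1.713)
t=4.500: state=(0.505, 0.430)
t=5.000: state=(0.231, -1.278)
t=5.500: state=(-0.354, -0.655)
t=6.000: state=(-0.267, 0.884)
t=6.500: state=(0.226, 0.731)
t=7.000: state=(0.265, -0.556)
t=7.500: state=(-0.126, -0.713)
t=8.000: state=(-0.240, 0.300)
t=8.500: state=(0.052, 0.640)
t=9.000: state=(0.205, -0.111)
t=9.500: state=(0.000, -0.541)
t=9.930: state=(-0.161, -0.120)
largest grid value and its neighbours: theta(0.020)=1.45368, theta(0.030)=1.45423, theta(0.040)=1.45393
parabola through these three points peaks at t≈0.031 with theta≈1.45424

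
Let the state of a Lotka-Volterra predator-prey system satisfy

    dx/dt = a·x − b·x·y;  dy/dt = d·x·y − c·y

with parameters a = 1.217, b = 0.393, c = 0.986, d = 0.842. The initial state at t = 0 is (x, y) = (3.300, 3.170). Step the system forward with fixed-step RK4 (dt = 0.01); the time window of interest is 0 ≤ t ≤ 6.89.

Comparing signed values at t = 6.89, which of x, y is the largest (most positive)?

t=0.000: state=(3.300, 3.170)
step 1 (dt=0.01): k1=(-0.095, 5.683), k2=(-0.132, 5.732), k3=(-0.132, 5.732), k4=(-0.169, 5.782); state += dt/6·(k1+2k2+2k3+k4)
t=0.010: state=(3.299, 3.227)
t=0.020: state=(3.297, 3.286)
t=0.030: state=(3.294, 3.345)
continuing one RK4 step at a time; state shown every 25 steps (Δt=0.25):
t=0.250: state=(3.027, 4.865)
t=0.500: state=(2.318, 6.709)
t=0.750: state=(1.525, 7.841)
t=1.000: state=(0.946, 7.910)
t=1.250: state=(0.606, 7.254)
t=1.500: state=(0.422, 6.304)
t=1.750: state=(0.323, 5.323)
t=2.000: state=(0.272, 4.426)
t=2.250: state=(0.248, 3.652)
t=2.500: state=(0.242, 3.005)
t=2.750: state=(0.251, 2.473)
t=3.000: state=(0.273, 2.042)
t=3.250: state=(0.308, 1.696)
t=3.500: state=(0.359, 1.422)
t=3.750: state=(0.428, 1.207)
t=4.000: state=(0.519, 1.041)
t=4.250: state=(0.640, 0.919)
t=4.500: state=(0.796, 0.835)
t=4.750: state=(0.997, 0.787)
t=5.000: state=(1.251, 0.779)
t=5.250: state=(1.569, 0.818)
t=5.500: state=(1.954, 0.925)
t=5.750: state=(2.396, 1.142)
t=6.000: state=(2.851, 1.551)
t=6.250: state=(3.210, 2.302)
t=6.500: state=(3.275, 3.585)
t=6.750: state=(2.864, 5.394)
t=6.890: state=(2.452, 6.433)
compare at T: x=2.452, y=6.433

largest component: y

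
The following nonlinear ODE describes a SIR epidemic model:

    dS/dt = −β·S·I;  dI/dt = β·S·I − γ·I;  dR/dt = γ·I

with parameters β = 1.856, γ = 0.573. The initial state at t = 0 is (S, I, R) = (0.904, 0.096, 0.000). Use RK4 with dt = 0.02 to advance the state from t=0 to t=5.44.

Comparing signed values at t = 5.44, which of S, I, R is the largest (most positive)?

t=0.000: state=(0.904, 0.096, 0.000)
step 1 (dt=0.02): k1=(-0.161, 0.106, 0.055), k2=(-0.163, 0.107, 0.056), k3=(-0.163, 0.107, 0.056), k4=(-0.164, 0.108, 0.056); state += dt/6·(k1+2k2+2k3+k4)
t=0.020: state=(0.901, 0.098, 0.001)
t=0.040: state=(0.897, 0.100, 0.002)
t=0.060: state=(0.894, 0.103, 0.003)
continuing one RK4 step at a time; state shown every 10 steps (Δt=0.2):
t=0.200: state=(0.869, 0.119, 0.012)
t=0.400: state=(0.827, 0.145, 0.027)
t=0.600: state=(0.780, 0.175, 0.046)
t=0.800: state=(0.726, 0.206, 0.068)
t=1.000: state=(0.669, 0.238, 0.093)
t=1.200: state=(0.609, 0.269, 0.122)
t=1.400: state=(0.548, 0.297, 0.155)
t=1.600: state=(0.488, 0.322, 0.190)
t=1.800: state=(0.432, 0.340, 0.228)
t=2.000: state=(0.380, 0.352, 0.268)
t=2.200: state=(0.333, 0.359, 0.309)
t=2.400: state=(0.291, 0.359, 0.350)
t=2.600: state=(0.255, 0.354, 0.391)
t=2.800: state=(0.224, 0.345, 0.431)
t=3.000: state=(0.197, 0.333, 0.470)
t=3.200: state=(0.175, 0.318, 0.507)
t=3.400: state=(0.156, 0.302, 0.543)
t=3.600: state=(0.140, 0.284, 0.576)
t=3.800: state=(0.126, 0.266, 0.608)
t=4.000: state=(0.115, 0.248, 0.637)
t=4.200: state=(0.105, 0.230, 0.664)
t=4.400: state=(0.097, 0.213, 0.690)
t=4.600: state=(0.090, 0.197, 0.713)
t=4.800: state=(0.084, 0.181, 0.735)
t=5.000: state=(0.078, 0.167, 0.755)
t=5.200: state=(0.074, 0.153, 0.773)
t=5.400: state=(0.070, 0.140, 0.790)
t=5.440: state=(0.069, 0.138, 0.793)
compare at T: S=0.069, I=0.138, R=0.793

largest component: R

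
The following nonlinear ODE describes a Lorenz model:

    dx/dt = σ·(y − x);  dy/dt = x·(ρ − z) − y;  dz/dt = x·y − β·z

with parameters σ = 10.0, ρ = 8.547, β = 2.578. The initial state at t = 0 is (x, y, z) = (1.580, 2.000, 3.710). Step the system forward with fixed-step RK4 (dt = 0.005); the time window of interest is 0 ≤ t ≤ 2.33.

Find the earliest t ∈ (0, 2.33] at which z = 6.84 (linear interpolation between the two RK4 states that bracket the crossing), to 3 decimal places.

t = 0.483

t=0.000: state=(1.580, 2.000, 3.710)
step 1 (dt=0.005): k1=(4.200, 5.642, -6.404), k2=(4.236, 5.705, -6.320), k3=(4.237, 5.705, -6.320), k4=(4.273, 5.767, -6.235); state += dt/6·(k1+2k2+2k3+k4)
t=0.005: state=(1.601, 2.029, 3.678)
t=0.010: state=(1.623, 2.058, 3.648)
t=0.015: state=(1.645, 2.087, 3.618)
continuing one RK4 step at a time; state shown every 20 steps (Δt=0.1):
t=0.100: state=(2.088, 2.696, 3.247)
t=0.200: state=(2.820, 3.685, 3.202)
t=0.300: state=(3.819, 4.942, 3.749)
t=0.400: state=(5.011, 6.217, 5.107)
t=0.480: state=(5.895, 6.837, 6.771)
next step: t=0.485: state=(5.942, 6.854, 6.885) — z has crossed 6.84
linear interpolation between t=0.480 (6.77056) and t=0.485 (6.88513) → t≈0.483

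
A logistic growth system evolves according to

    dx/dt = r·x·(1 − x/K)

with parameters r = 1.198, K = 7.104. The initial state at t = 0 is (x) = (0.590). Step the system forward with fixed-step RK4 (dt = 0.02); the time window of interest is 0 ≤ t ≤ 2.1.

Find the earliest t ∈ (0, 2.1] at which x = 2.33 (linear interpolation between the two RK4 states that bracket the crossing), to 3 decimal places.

t = 1.406

t=0.000: state=(0.590)
step 1 (dt=0.02): k1=(0.648), k2=(0.655), k3=(0.655), k4=(0.661); state += dt/6·(k1+2k2+2k3+k4)
t=0.020: state=(0.603)
t=0.040: state=(0.616)
t=0.060: state=(0.630)
continuing one RK4 step at a time; state shown every 5 steps (Δt=0.1):
t=0.100: state=(0.658)
t=0.200: state=(0.733)
t=0.300: state=(0.816)
t=0.400: state=(0.906)
t=0.500: state=(1.005)
t=0.600: state=(1.113)
t=0.700: state=(1.231)
t=0.800: state=(1.357)
t=0.900: state=(1.494)
t=1.000: state=(1.640)
t=1.100: state=(1.796)
t=1.200: state=(1.961)
t=1.300: state=(2.136)
t=1.400: state=(2.319)
next step: t=1.420: state=(2.357) — x has crossed 2.33
linear interpolation between t=1.400 (2.31894) and t=1.420 (2.35652) → t≈1.406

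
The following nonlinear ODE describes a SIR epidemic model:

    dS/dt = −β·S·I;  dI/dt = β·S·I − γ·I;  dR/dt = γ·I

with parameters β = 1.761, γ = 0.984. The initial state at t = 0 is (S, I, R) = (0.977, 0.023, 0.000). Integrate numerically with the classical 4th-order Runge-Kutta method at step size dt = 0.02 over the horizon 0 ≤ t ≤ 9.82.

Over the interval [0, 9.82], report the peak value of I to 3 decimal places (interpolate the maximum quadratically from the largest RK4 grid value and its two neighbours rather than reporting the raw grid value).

max I = 0.129

t=0.000: state=(0.977, 0.023, 0.000)
step 1 (dt=0.02): k1=(-0.040, 0.017, 0.023), k2=(-0.040, 0.017, 0.023), k3=(-0.040, 0.017, 0.023), k4=(-0.040, 0.017, 0.023); state += dt/6·(k1+2k2+2k3+k4)
t=0.020: state=(0.976, 0.023, 0.000)
t=0.040: state=(0.975, 0.024, 0.001)
t=0.060: state=(0.975, 0.024, 0.001)
continuing one RK4 step at a time; state shown every 25 steps (Δt=0.5):
t=0.500: state=(0.953, 0.033, 0.014)
t=1.000: state=(0.921, 0.046, 0.033)
t=1.500: state=(0.879, 0.062, 0.059)
t=2.000: state=(0.825, 0.080, 0.094)
t=2.500: state=(0.762, 0.099, 0.139)
t=3.000: state=(0.694, 0.115, 0.191)
t=3.500: state=(0.624, 0.126, 0.251)
t=4.000: state=(0.557, 0.129, 0.314)
t=4.500: state=(0.498, 0.125, 0.377)
t=5.000: state=(0.448, 0.116, 0.436)
t=5.500: state=(0.406, 0.103, 0.490)
t=6.000: state=(0.373, 0.089, 0.538)
t=6.500: state=(0.347, 0.075, 0.578)
t=7.000: state=(0.327, 0.061, 0.611)
t=7.500: state=(0.311, 0.050, 0.639)
t=8.000: state=(0.299, 0.040, 0.661)
t=8.500: state=(0.290, 0.032, 0.678)
t=9.000: state=(0.283, 0.025, 0.692)
t=9.500: state=(0.278, 0.019, 0.703)
t=9.820: state=(0.275, 0.017, 0.708)
largest grid value and its neighbours: I(3.960)=0.12900, I(3.980)=0.12902, I(4.000)=0.12901
parabola through these three points peaks at t≈3.988 with I≈0.12902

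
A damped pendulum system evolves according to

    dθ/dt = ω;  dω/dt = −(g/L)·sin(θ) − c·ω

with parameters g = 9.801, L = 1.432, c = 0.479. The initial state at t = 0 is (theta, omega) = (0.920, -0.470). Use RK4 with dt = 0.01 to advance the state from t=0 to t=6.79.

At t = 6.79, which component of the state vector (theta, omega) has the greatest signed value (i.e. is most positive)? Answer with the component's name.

t=0.000: state=(0.920, -0.470)
step 1 (dt=0.01): k1=(-0.470, -5.220), k2=(-0.496, -5.198), k3=(-0.496, -5.197), k4=(-0.522, -5.175); state += dt/6·(k1+2k2+2k3+k4)
t=0.010: state=(0.915, -0.522)
t=0.020: state=(0.910, -0.573)
t=0.030: state=(0.904, -0.625)
continuing one RK4 step at a time; state shown every 25 steps (Δt=0.25):
t=0.250: state=(0.654, -1.579)
t=0.500: state=(0.183, -2.058)
t=0.750: state=(-0.304, -1.710)
t=1.000: state=(-0.622, -0.767)
t=1.250: state=(-0.676, 0.323)
t=1.500: state=(-0.479, 1.187)
t=1.750: state=(-0.126, 1.536)
t=2.000: state=(0.236, 1.259)
t=2.250: state=(0.467, 0.537)
t=2.500: state=(0.496, -0.295)
t=2.750: state=(0.336, -0.929)
t=3.000: state=(0.066, -1.148)
t=3.250: state=(-0.199, -0.899)
t=3.500: state=(-0.357, -0.335)
t=3.750: state=(-0.361, 0.289)
t=4.000: state=(-0.227, 0.737)
t=4.250: state=(-0.021, 0.853)
t=4.500: state=(0.170, 0.626)
t=4.750: state=(0.274, 0.184)
t=5.000: state=(0.261, -0.277)
t=5.250: state=(0.149, -0.582)
t=5.500: state=(-0.008, -0.628)
t=5.750: state=(-0.144, -0.425)
t=6.000: state=(-0.209, -0.081)
t=6.250: state=(-0.186, 0.255)
t=6.500: state=(-0.093, 0.456)
t=6.750: state=(0.025, 0.457)
t=6.790: state=(0.043, 0.439)
compare at T: theta=0.043, omega=0.439

largest component: omega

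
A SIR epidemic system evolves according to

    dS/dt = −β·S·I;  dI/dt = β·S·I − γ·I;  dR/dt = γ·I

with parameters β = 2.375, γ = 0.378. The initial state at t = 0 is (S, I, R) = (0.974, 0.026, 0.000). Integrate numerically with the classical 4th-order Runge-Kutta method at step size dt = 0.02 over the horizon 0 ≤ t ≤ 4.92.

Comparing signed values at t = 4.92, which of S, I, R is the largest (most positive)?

largest component: R

t=0.000: state=(0.974, 0.026, 0.000)
step 1 (dt=0.02): k1=(-0.060, 0.050, 0.010), k2=(-0.061, 0.051, 0.010), k3=(-0.061, 0.051, 0.010), k4=(-0.062, 0.052, 0.010); state += dt/6·(k1+2k2+2k3+k4)
t=0.020: state=(0.973, 0.027, 0.000)
t=0.040: state=(0.972, 0.028, 0.000)
t=0.060: state=(0.970, 0.029, 0.001)
continuing one RK4 step at a time; state shown every 10 steps (Δt=0.2):
t=0.200: state=(0.959, 0.038, 0.002)
t=0.400: state=(0.939, 0.056, 0.006)
t=0.600: state=(0.909, 0.080, 0.011)
t=0.800: state=(0.869, 0.113, 0.018)
t=1.000: state=(0.815, 0.156, 0.028)
t=1.200: state=(0.747, 0.210, 0.042)
t=1.400: state=(0.667, 0.273, 0.060)
t=1.600: state=(0.576, 0.340, 0.084)
t=1.800: state=(0.483, 0.406, 0.112)
t=2.000: state=(0.392, 0.463, 0.145)
t=2.200: state=(0.312, 0.507, 0.181)
t=2.400: state=(0.243, 0.536, 0.221)
t=2.600: state=(0.188, 0.550, 0.262)
t=2.800: state=(0.144, 0.552, 0.304)
t=3.000: state=(0.111, 0.543, 0.345)
t=3.200: state=(0.086, 0.528, 0.386)
t=3.400: state=(0.067, 0.508, 0.425)
t=3.600: state=(0.053, 0.484, 0.462)
t=3.800: state=(0.043, 0.459, 0.498)
t=4.000: state=(0.034, 0.434, 0.532)
t=4.200: state=(0.028, 0.408, 0.564)
t=4.400: state=(0.023, 0.383, 0.594)
t=4.600: state=(0.020, 0.359, 0.622)
t=4.800: state=(0.017, 0.335, 0.648)
t=4.920: state=(0.015, 0.322, 0.663)
compare at T: S=0.015, I=0.322, R=0.663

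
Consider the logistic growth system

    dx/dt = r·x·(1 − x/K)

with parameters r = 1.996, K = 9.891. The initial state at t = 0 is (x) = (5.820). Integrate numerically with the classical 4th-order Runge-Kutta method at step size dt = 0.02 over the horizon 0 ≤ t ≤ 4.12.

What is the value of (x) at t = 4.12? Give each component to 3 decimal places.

t=0.000: state=(5.820)
step 1 (dt=0.02): k1=(4.781), k2=(4.764), k3=(4.764), k4=(4.746); state += dt/6·(k1+2k2+2k3+k4)
t=0.020: state=(5.915)
t=0.040: state=(6.010)
t=0.060: state=(6.104)
continuing one RK4 step at a time; state shown every 10 steps (Δt=0.2):
t=0.200: state=(6.732)
t=0.400: state=(7.523)
t=0.600: state=(8.166)
t=0.800: state=(8.664)
t=1.000: state=(9.033)
t=1.200: state=(9.298)
t=1.400: state=(9.485)
t=1.600: state=(9.615)
t=1.800: state=(9.704)
t=2.000: state=(9.765)
t=2.200: state=(9.806)
t=2.400: state=(9.834)
t=2.600: state=(9.853)
t=2.800: state=(9.865)
t=3.000: state=(9.874)
t=3.200: state=(9.879)
t=3.400: state=(9.883)
t=3.600: state=(9.886)
t=3.800: state=(9.887)
t=4.000: state=(9.889)
t=4.120: state=(9.889)

(x) = (9.889)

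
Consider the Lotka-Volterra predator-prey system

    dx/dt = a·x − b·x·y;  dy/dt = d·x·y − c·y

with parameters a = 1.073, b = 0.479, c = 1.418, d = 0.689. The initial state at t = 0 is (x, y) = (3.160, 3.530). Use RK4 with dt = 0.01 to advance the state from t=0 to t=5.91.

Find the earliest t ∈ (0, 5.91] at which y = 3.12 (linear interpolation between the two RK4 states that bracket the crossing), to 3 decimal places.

t = 1.301

t=0.000: state=(3.160, 3.530)
step 1 (dt=0.01): k1=(-1.952, 2.680), k2=(-1.967, 2.666), k3=(-1.967, 2.666), k4=(-1.980, 2.652); state += dt/6·(k1+2k2+2k3+k4)
t=0.010: state=(3.140, 3.557)
t=0.020: state=(3.120, 3.583)
t=0.030: state=(3.100, 3.609)
continuing one RK4 step at a time; state shown every 20 steps (Δt=0.2):
t=0.200: state=(2.728, 3.991)
t=0.400: state=(2.275, 4.242)
t=0.600: state=(1.874, 4.247)
t=0.800: state=(1.559, 4.048)
t=1.000: state=(1.331, 3.716)
t=1.200: state=(1.177, 3.324)
t=1.300: state=(1.123, 3.122)
next step: t=1.310: state=(1.118, 3.102) — y has crossed 3.12
linear interpolation between t=1.300 (3.12203) and t=1.310 (3.10193) → t≈1.301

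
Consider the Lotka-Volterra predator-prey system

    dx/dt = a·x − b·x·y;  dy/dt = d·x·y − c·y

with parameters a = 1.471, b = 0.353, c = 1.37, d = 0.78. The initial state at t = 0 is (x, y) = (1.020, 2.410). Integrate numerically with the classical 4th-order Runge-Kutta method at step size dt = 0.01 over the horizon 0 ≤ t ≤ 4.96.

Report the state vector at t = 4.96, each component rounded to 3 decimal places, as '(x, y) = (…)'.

(x, y) = (1.297, 2.044)

t=0.000: state=(1.020, 2.410)
step 1 (dt=0.01): k1=(0.633, -1.384), k2=(0.637, -1.374), k3=(0.637, -1.374), k4=(0.642, -1.365); state += dt/6·(k1+2k2+2k3+k4)
t=0.010: state=(1.026, 2.396)
t=0.020: state=(1.033, 2.383)
t=0.030: state=(1.039, 2.369)
continuing one RK4 step at a time; state shown every 20 steps (Δt=0.2):
t=0.200: state=(1.165, 2.172)
t=0.400: state=(1.350, 2.008)
t=0.600: state=(1.578, 1.917)
t=0.800: state=(1.851, 1.904)
t=1.000: state=(2.167, 1.979)
t=1.200: state=(2.514, 2.167)
t=1.400: state=(2.864, 2.507)
t=1.600: state=(3.163, 3.054)
t=1.800: state=(3.331, 3.862)
t=2.000: state=(3.281, 4.935)
t=2.200: state=(2.979, 6.133)
t=2.400: state=(2.496, 7.158)
t=2.600: state=(1.975, 7.710)
t=2.800: state=(1.534, 7.697)
t=3.000: state=(1.213, 7.239)
t=3.200: state=(1.000, 6.533)
t=3.400: state=(0.870, 5.742)
t=3.600: state=(0.800, 4.970)
t=3.800: state=(0.775, 4.271)
t=4.000: state=(0.787, 3.666)
t=4.200: state=(0.830, 3.161)
t=4.400: state=(0.905, 2.751)
t=4.600: state=(1.012, 2.428)
t=4.800: state=(1.155, 2.185)
t=4.960: state=(1.297, 2.044)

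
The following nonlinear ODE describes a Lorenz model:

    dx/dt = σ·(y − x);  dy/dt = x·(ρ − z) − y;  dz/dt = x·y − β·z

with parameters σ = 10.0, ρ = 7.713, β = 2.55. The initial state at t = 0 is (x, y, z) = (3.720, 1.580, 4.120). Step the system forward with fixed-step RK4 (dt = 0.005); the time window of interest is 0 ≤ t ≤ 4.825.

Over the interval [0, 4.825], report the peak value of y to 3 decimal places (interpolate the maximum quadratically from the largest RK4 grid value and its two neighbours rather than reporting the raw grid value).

max y = 5.826

t=0.000: state=(3.720, 1.580, 4.120)
step 1 (dt=0.005): k1=(-21.400, 11.786, -4.628), k2=(-20.570, 11.607, -4.575), k3=(-20.596, 11.614, -4.574), k4=(-19.790, 11.441, -4.523); state += dt/6·(k1+2k2+2k3+k4)
t=0.005: state=(3.617, 1.638, 4.097)
t=0.010: state=(3.522, 1.694, 4.075)
t=0.015: state=(3.434, 1.749, 4.053)
continuing one RK4 step at a time; state shown every 40 steps (Δt=0.2):
t=0.200: state=(2.910, 3.359, 3.634)
t=0.400: state=(4.311, 5.132, 4.661)
t=0.600: state=(5.531, 5.738, 7.311)
t=0.800: state=(4.905, 4.216, 8.586)
t=1.000: state=(3.601, 3.124, 7.464)
t=1.200: state=(3.149, 3.153, 6.057)
t=1.400: state=(3.498, 3.811, 5.430)
t=1.600: state=(4.242, 4.619, 5.869)
t=1.800: state=(4.753, 4.834, 6.972)
t=2.000: state=(4.528, 4.266, 7.539)
t=2.200: state=(3.972, 3.737, 7.139)
t=2.400: state=(3.714, 3.697, 6.472)
t=2.600: state=(3.865, 4.014, 6.161)
t=2.800: state=(4.206, 4.368, 6.377)
t=3.000: state=(4.410, 4.434, 6.845)
t=3.200: state=(4.308, 4.198, 7.073)
t=3.400: state=(4.072, 3.968, 6.906)
t=3.600: state=(3.955, 3.946, 6.610)
t=3.800: state=(4.024, 4.092, 6.474)
t=4.000: state=(4.175, 4.244, 6.577)
t=4.200: state=(4.257, 4.264, 6.778)
t=4.400: state=(4.210, 4.162, 6.870)
t=4.600: state=(4.108, 4.064, 6.796)
t=4.800: state=(4.058, 4.055, 6.667)
t=4.825: state=(4.058, 4.061, 6.654)
largest grid value and its neighbours: y(0.545)=5.82472, y(0.550)=5.82582, y(0.555)=5.82512
parabola through these three points peaks at t≈0.551 with y≈5.82583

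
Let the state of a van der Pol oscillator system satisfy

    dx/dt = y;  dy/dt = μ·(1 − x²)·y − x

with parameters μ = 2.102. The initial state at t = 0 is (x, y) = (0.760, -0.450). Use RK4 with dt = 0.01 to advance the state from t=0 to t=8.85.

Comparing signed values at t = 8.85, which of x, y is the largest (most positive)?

t=0.000: state=(0.760, -0.450)
step 1 (dt=0.01): k1=(-0.450, -1.160), k2=(-0.456, -1.166), k3=(-0.456, -1.166), k4=(-0.462, -1.172); state += dt/6·(k1+2k2+2k3+k4)
t=0.010: state=(0.755, -0.462)
t=0.020: state=(0.751, -0.473)
t=0.030: state=(0.746, -0.485)
continuing one RK4 step at a time; state shown every 50 steps (Δt=0.5):
t=0.500: state=(0.347, -1.334)
t=1.000: state=(-0.802, -3.289)
t=1.500: state=(-1.883, -0.503)
t=2.000: state=(-1.855, 0.295)
t=2.500: state=(-1.679, 0.396)
t=3.000: state=(-1.457, 0.500)
t=3.500: state=(-1.162, 0.711)
t=4.000: state=(-0.686, 1.313)
t=4.500: state=(0.416, 3.464)
t=5.000: state=(1.927, 1.034)
t=5.500: state=(1.976, -0.260)
t=6.000: state=(1.819, -0.350)
t=6.500: state=(1.628, -0.420)
t=7.000: state=(1.392, -0.539)
t=7.500: state=(1.066, -0.804)
t=8.000: state=(0.500, -1.640)
t=8.500: state=(-0.890, -3.936)
t=8.850: state=(-1.900, -1.227)
compare at T: x=-1.900, y=-1.227

largest component: y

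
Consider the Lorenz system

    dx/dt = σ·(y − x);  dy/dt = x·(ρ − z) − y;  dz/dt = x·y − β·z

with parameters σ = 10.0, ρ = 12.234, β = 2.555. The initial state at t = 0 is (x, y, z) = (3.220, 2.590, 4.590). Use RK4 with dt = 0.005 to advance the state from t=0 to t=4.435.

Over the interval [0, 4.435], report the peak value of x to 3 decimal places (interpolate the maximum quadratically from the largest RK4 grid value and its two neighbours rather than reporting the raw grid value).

max x = 8.590

t=0.000: state=(3.220, 2.590, 4.590)
step 1 (dt=0.005): k1=(-6.300, 22.024, -3.388), k2=(-5.592, 21.875, -3.230), k3=(-5.613, 21.888, -3.228), k4=(-4.925, 21.751, -3.070); state += dt/6·(k1+2k2+2k3+k4)
t=0.005: state=(3.192, 2.699, 4.574)
t=0.010: state=(3.171, 2.808, 4.559)
t=0.015: state=(3.156, 2.915, 4.546)
continuing one RK4 step at a time; state shown every 40 steps (Δt=0.2):
t=0.200: state=(5.214, 7.206, 5.933)
t=0.400: state=(8.581, 8.801, 13.916)
t=0.600: state=(5.240, 2.955, 14.741)
t=0.800: state=(2.600, 2.205, 10.087)
t=1.000: state=(2.965, 3.635, 7.233)
t=1.200: state=(5.179, 6.658, 7.689)
t=1.400: state=(7.541, 7.810, 12.785)
t=1.600: state=(5.645, 4.100, 13.974)
t=1.800: state=(3.581, 3.196, 10.665)
t=2.000: state=(3.879, 4.484, 8.519)
t=2.200: state=(5.669, 6.697, 9.420)
t=2.400: state=(6.820, 6.651, 12.802)
t=2.600: state=(5.301, 4.345, 12.846)
t=2.800: state=(4.134, 3.995, 10.531)
t=3.000: state=(4.627, 5.191, 9.387)
t=3.200: state=(5.942, 6.514, 10.667)
t=3.400: state=(6.196, 5.825, 12.587)
t=3.600: state=(5.055, 4.514, 11.979)
t=3.800: state=(4.549, 4.605, 10.447)
t=4.000: state=(5.139, 5.597, 10.120)
t=4.200: state=(5.935, 6.145, 11.353)
t=4.400: state=(5.730, 5.369, 12.187)
t=4.435: state=(5.596, 5.197, 12.146)
largest grid value and its neighbours: x(0.405)=8.58839, x(0.410)=8.58978, x(0.415)=8.58469
parabola through these three points peaks at t≈0.409 with x≈8.59004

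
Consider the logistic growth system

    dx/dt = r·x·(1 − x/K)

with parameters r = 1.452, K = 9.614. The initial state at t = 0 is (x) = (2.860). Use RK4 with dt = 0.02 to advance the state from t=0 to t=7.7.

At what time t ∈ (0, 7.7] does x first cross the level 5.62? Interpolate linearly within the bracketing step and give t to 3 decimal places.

t=0.000: state=(2.860)
step 1 (dt=0.02): k1=(2.917), k2=(2.934), k3=(2.934), k4=(2.951); state += dt/6·(k1+2k2+2k3+k4)
t=0.020: state=(2.919)
t=0.040: state=(2.978)
t=0.060: state=(3.038)
continuing one RK4 step at a time; state shown every 25 steps (Δt=0.5):
t=0.500: state=(4.487)
t=0.820: state=(5.596)
next step: t=0.840: state=(5.664) — x has crossed 5.62
linear interpolation between t=0.820 (5.59614) and t=0.840 (5.66389) → t≈0.827

t = 0.827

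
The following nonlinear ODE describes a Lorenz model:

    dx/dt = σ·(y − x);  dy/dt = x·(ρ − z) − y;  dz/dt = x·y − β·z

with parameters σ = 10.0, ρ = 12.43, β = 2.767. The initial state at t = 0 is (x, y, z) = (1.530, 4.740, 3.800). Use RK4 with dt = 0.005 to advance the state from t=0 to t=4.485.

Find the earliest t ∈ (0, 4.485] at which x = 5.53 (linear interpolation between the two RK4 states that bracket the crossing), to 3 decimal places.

t = 0.153

t=0.000: state=(1.530, 4.740, 3.800)
step 1 (dt=0.005): k1=(32.100, 8.464, -3.262), k2=(31.509, 9.148, -2.825), k3=(31.541, 9.132, -2.833), k4=(30.980, 9.803, -2.399); state += dt/6·(k1+2k2+2k3+k4)
t=0.005: state=(1.688, 4.786, 3.786)
t=0.010: state=(1.840, 4.838, 3.776)
t=0.015: state=(1.988, 4.896, 3.770)
t=0.150: state=(5.443, 8.086, 5.462)
next step: t=0.155: state=(5.575, 8.235, 5.610) — x has crossed 5.53
linear interpolation between t=0.150 (5.44287) and t=0.155 (5.57544) → t≈0.153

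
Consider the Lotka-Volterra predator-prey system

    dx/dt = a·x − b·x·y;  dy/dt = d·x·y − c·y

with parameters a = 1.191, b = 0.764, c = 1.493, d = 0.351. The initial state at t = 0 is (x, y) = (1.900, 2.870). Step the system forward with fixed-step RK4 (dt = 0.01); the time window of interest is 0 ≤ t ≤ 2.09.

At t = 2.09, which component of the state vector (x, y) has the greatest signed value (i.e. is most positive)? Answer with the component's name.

largest component: x

t=0.000: state=(1.900, 2.870)
step 1 (dt=0.01): k1=(-1.903, -2.371), k2=(-1.877, -2.371), k3=(-1.877, -2.371), k4=(-1.850, -2.370); state += dt/6·(k1+2k2+2k3+k4)
t=0.010: state=(1.881, 2.846)
t=0.020: state=(1.863, 2.823)
t=0.030: state=(1.845, 2.799)
continuing one RK4 step at a time; state shown every 10 steps (Δt=0.1):
t=0.100: state=(1.734, 2.634)
t=0.200: state=(1.612, 2.406)
t=0.300: state=(1.523, 2.189)
t=0.400: state=(1.463, 1.987)
t=0.500: state=(1.426, 1.800)
t=0.600: state=(1.410, 1.630)
t=0.700: state=(1.410, 1.475)
t=0.800: state=(1.427, 1.335)
t=0.900: state=(1.459, 1.210)
t=1.000: state=(1.505, 1.097)
t=1.100: state=(1.565, 0.998)
t=1.200: state=(1.639, 0.909)
t=1.300: state=(1.728, 0.830)
t=1.400: state=(1.832, 0.761)
t=1.500: state=(1.952, 0.701)
t=1.600: state=(2.088, 0.648)
t=1.700: state=(2.243, 0.602)
t=1.800: state=(2.417, 0.563)
t=1.900: state=(2.611, 0.529)
t=2.000: state=(2.828, 0.502)
t=2.090: state=(3.043, 0.481)
compare at T: x=3.043, y=0.481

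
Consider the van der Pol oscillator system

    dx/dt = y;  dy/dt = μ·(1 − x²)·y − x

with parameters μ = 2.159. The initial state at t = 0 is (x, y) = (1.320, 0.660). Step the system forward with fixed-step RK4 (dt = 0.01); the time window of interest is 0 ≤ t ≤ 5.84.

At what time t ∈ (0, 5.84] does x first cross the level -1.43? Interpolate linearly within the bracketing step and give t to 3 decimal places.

t=0.000: state=(1.320, 0.660)
step 1 (dt=0.01): k1=(0.660, -2.378), k2=(0.648, -2.374), k3=(0.648, -2.374), k4=(0.636, -2.370); state += dt/6·(k1+2k2+2k3+k4)
t=0.010: state=(1.326, 0.636)
t=0.020: state=(1.333, 0.613)
t=0.030: state=(1.339, 0.589)
continuing one RK4 step at a time; state shown every 20 steps (Δt=0.2):
t=0.200: state=(1.407, 0.225)
t=0.400: state=(1.419, -0.084)
t=0.600: state=(1.380, -0.285)
t=0.800: state=(1.308, -0.429)
t=1.000: state=(1.210, -0.557)
t=1.200: state=(1.084, -0.701)
t=1.400: state=(0.926, -0.898)
t=1.600: state=(0.718, -1.208)
t=1.800: state=(0.428, -1.740)
t=2.000: state=(-0.005, -2.663)
t=2.200: state=(-0.656, -3.805)
t=2.400: state=(-1.421, -3.386)
next step: t=2.410: state=(-1.454, -3.294) — x has crossed -1.43
linear interpolation between t=2.400 (-1.42068) and t=2.410 (-1.45408) → t≈2.403

t = 2.403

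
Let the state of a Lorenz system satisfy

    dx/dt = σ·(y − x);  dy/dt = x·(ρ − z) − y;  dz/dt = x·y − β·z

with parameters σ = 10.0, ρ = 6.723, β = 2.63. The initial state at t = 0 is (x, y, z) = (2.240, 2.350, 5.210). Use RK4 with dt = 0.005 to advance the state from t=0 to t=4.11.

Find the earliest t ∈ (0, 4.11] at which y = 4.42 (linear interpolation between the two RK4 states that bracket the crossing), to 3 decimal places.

t=0.000: state=(2.240, 2.350, 5.210)
step 1 (dt=0.005): k1=(1.100, 1.039, -8.438), k2=(1.098, 1.088, -8.371), k3=(1.100, 1.087, -8.371), k4=(1.099, 1.136, -8.303); state += dt/6·(k1+2k2+2k3+k4)
t=0.005: state=(2.245, 2.355, 5.168)
t=0.010: state=(2.251, 2.361, 5.127)
t=0.015: state=(2.257, 2.368, 5.086)
continuing one RK4 step at a time; state shown every 40 steps (Δt=0.2):
t=0.200: state=(2.599, 2.885, 4.050)
t=0.400: state=(3.389, 3.873, 3.987)
t=0.505: state=(3.913, 4.410, 4.425)
next step: t=0.510: state=(3.938, 4.432, 4.453) — y has crossed 4.42
linear interpolation between t=0.505 (4.40976) and t=0.510 (4.43247) → t≈0.507

t = 0.507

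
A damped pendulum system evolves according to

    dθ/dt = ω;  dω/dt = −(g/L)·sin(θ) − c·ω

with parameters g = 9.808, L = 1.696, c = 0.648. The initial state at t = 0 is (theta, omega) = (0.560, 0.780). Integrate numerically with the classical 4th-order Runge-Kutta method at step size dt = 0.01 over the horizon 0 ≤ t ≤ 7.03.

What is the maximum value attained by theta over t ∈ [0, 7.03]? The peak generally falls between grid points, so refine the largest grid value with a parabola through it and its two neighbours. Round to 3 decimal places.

max theta = 0.644

t=0.000: state=(0.560, 0.780)
step 1 (dt=0.01): k1=(0.780, -3.577), k2=(0.762, -3.585), k3=(0.762, -3.584), k4=(0.744, -3.591); state += dt/6·(k1+2k2+2k3+k4)
t=0.010: state=(0.568, 0.744)
t=0.020: state=(0.575, 0.708)
t=0.030: state=(0.582, 0.672)
continuing one RK4 step at a time; state shown every 25 steps (Δt=0.25):
t=0.250: state=(0.642, -0.113)
t=0.500: state=(0.517, -0.842)
t=0.750: state=(0.251, -1.220)
t=1.000: state=(-0.056, -1.160)
t=1.250: state=(-0.298, -0.736)
t=1.500: state=(-0.410, -0.146)
t=1.750: state=(-0.375, 0.400)
t=2.000: state=(-0.227, 0.742)
t=2.250: state=(-0.028, 0.799)
t=2.500: state=(0.150, 0.589)
t=2.750: state=(0.253, 0.222)
t=3.000: state=(0.260, -0.160)
t=3.250: state=(0.182, -0.435)
t=3.500: state=(0.058, -0.530)
t=3.750: state=(-0.067, -0.439)
t=4.000: state=(-0.151, -0.221)
t=4.250: state=(-0.174, 0.036)
t=4.500: state=(-0.138, 0.243)
t=4.750: state=(-0.062, 0.341)
t=5.000: state=(0.022, 0.314)
t=5.250: state=(0.087, 0.190)
t=5.500: state=(0.114, 0.023)
t=5.750: state=(0.100, -0.127)
t=6.000: state=(0.056, -0.213)
t=6.250: state=(0.000, -0.217)
t=6.500: state=(-0.047, -0.151)
t=6.750: state=(-0.072, -0.045)
t=7.000: state=(-0.070, 0.059)
t=7.030: state=(-0.068, 0.070)
largest grid value and its neighbours: theta(0.210)=0.64415, theta(0.220)=0.64422, theta(0.230)=0.64395
parabola through these three points peaks at t≈0.217 with theta≈0.64424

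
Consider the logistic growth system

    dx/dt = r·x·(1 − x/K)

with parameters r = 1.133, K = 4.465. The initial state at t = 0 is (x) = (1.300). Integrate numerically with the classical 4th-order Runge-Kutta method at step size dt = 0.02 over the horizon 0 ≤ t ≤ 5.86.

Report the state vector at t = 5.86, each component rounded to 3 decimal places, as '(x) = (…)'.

(x) = (4.451)

t=0.000: state=(1.300)
step 1 (dt=0.02): k1=(1.044), k2=(1.049), k3=(1.049), k4=(1.054); state += dt/6·(k1+2k2+2k3+k4)
t=0.020: state=(1.321)
t=0.040: state=(1.342)
t=0.060: state=(1.364)
continuing one RK4 step at a time; state shown every 10 steps (Δt=0.2):
t=0.200: state=(1.518)
t=0.400: state=(1.753)
t=0.600: state=(1.999)
t=0.800: state=(2.251)
t=1.000: state=(2.503)
t=1.200: state=(2.747)
t=1.400: state=(2.980)
t=1.600: state=(3.195)
t=1.800: state=(3.391)
t=2.000: state=(3.565)
t=2.200: state=(3.717)
t=2.400: state=(3.847)
t=2.600: state=(3.958)
t=2.800: state=(4.052)
t=3.000: state=(4.129)
t=3.200: state=(4.193)
t=3.400: state=(4.246)
t=3.600: state=(4.288)
t=3.800: state=(4.323)
t=4.000: state=(4.351)
t=4.200: state=(4.374)
t=4.400: state=(4.392)
t=4.600: state=(4.407)
t=4.800: state=(4.418)
t=5.000: state=(4.428)
t=5.200: state=(4.435)
t=5.400: state=(4.441)
t=5.600: state=(4.446)
t=5.800: state=(4.450)
t=5.860: state=(4.451)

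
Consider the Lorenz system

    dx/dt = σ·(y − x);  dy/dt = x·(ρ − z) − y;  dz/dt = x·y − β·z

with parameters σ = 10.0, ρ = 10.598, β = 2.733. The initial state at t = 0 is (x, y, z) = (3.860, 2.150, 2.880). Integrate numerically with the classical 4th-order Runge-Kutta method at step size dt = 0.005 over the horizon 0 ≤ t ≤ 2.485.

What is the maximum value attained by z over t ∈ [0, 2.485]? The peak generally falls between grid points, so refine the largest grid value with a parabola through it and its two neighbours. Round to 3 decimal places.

max z = 13.909

t=0.000: state=(3.860, 2.150, 2.880)
step 1 (dt=0.005): k1=(-17.100, 27.641, 0.428), k2=(-15.981, 27.238, 0.597), k3=(-16.020, 27.259, 0.598), k4=(-14.936, 26.876, 0.763); state += dt/6·(k1+2k2+2k3+k4)
t=0.005: state=(3.780, 2.286, 2.883)
t=0.010: state=(3.710, 2.419, 2.888)
t=0.015: state=(3.651, 2.548, 2.894)
continuing one RK4 step at a time; state shown every 20 steps (Δt=0.1):
t=0.100: state=(3.672, 4.514, 3.255)
t=0.200: state=(5.050, 6.827, 4.658)
t=0.300: state=(6.931, 8.713, 7.748)
t=0.400: state=(8.099, 8.403, 11.796)
t=0.500: state=(7.361, 5.715, 13.882)
t=0.600: state=(5.365, 3.321, 13.012)
t=0.700: state=(3.665, 2.386, 10.964)
t=0.800: state=(2.812, 2.347, 8.981)
t=0.900: state=(2.648, 2.747, 7.426)
t=1.000: state=(2.961, 3.475, 6.405)
t=1.100: state=(3.659, 4.535, 6.033)
t=1.200: state=(4.688, 5.843, 6.502)
t=1.300: state=(5.870, 7.001, 7.971)
t=1.400: state=(6.747, 7.263, 10.110)
t=1.500: state=(6.763, 6.274, 11.782)
t=1.600: state=(5.907, 4.806, 12.037)
t=1.700: state=(4.808, 3.810, 11.135)
t=1.800: state=(4.028, 3.487, 9.845)
t=1.900: state=(3.726, 3.652, 8.677)
t=2.000: state=(3.848, 4.150, 7.882)
t=2.100: state=(4.298, 4.877, 7.604)
t=2.200: state=(4.961, 5.677, 7.937)
t=2.300: state=(5.650, 6.265, 8.848)
t=2.400: state=(6.090, 6.314, 10.015)
t=2.485: state=(6.094, 5.880, 10.781)
largest grid value and its neighbours: z(0.510)=13.90764, z(0.515)=13.90859, z(0.520)=13.90207
parabola through these three points peaks at t≈0.513 with z≈13.90911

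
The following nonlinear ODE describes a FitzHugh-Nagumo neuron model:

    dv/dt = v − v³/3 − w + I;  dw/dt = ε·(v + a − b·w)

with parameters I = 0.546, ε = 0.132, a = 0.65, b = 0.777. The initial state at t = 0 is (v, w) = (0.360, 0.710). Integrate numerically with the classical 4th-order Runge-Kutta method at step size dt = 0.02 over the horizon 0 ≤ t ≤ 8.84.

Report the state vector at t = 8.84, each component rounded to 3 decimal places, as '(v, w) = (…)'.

(v, w) = (0.008, 1.451)

t=0.000: state=(0.360, 0.710)
step 1 (dt=0.02): k1=(0.180, 0.060), k2=(0.181, 0.061), k3=(0.181, 0.061), k4=(0.182, 0.061); state += dt/6·(k1+2k2+2k3+k4)
t=0.020: state=(0.364, 0.711)
t=0.040: state=(0.367, 0.712)
t=0.060: state=(0.371, 0.714)
continuing one RK4 step at a time; state shown every 25 steps (Δt=0.5):
t=0.500: state=(0.463, 0.743)
t=1.000: state=(0.594, 0.781)
t=1.500: state=(0.749, 0.827)
t=2.000: state=(0.914, 0.881)
t=2.500: state=(1.064, 0.943)
t=3.000: state=(1.174, 1.010)
t=3.500: state=(1.235, 1.079)
t=4.000: state=(1.252, 1.147)
t=4.500: state=(1.235, 1.212)
t=5.000: state=(1.195, 1.271)
t=5.500: state=(1.138, 1.325)
t=6.000: state=(1.064, 1.371)
t=6.500: state=(0.974, 1.410)
t=7.000: state=(0.864, 1.441)
t=7.500: state=(0.725, 1.462)
t=8.000: state=(0.538, 1.471)
t=8.500: state=(0.270, 1.466)
t=8.840: state=(0.008, 1.451)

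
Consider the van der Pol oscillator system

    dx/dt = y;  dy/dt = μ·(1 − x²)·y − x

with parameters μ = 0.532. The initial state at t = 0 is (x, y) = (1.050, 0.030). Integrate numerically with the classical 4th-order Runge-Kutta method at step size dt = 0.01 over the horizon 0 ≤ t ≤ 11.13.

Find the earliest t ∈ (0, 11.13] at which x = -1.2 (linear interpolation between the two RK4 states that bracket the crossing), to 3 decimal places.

t = 2.326

t=0.000: state=(1.050, 0.030)
step 1 (dt=0.01): k1=(0.030, -1.052), k2=(0.025, -1.052), k3=(0.025, -1.051), k4=(0.019, -1.051); state += dt/6·(k1+2k2+2k3+k4)
t=0.010: state=(1.050, 0.019)
t=0.020: state=(1.050, 0.009)
t=0.030: state=(1.050, -0.002)
continuing one RK4 step at a time; state shown every 50 steps (Δt=0.5):
t=0.500: state=(0.936, -0.478)
t=1.000: state=(0.579, -0.945)
t=1.500: state=(-0.004, -1.374)
t=2.000: state=(-0.749, -1.511)
t=2.320: state=(-1.193, -1.207)
next step: t=2.330: state=(-1.205, -1.192) — x has crossed -1.2
linear interpolation between t=2.320 (-1.19279) and t=2.330 (-1.20479) → t≈2.326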